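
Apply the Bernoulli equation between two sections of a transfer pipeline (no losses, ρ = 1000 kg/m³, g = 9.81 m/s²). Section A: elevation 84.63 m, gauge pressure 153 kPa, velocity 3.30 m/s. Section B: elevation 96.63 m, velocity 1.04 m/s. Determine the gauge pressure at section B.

P₂ ≈ 40.2 kPa

Pressure head at A: ψ₁ = P₁/(ρg) = 153×1000 / (1000 × 9.81) = 15.60 m.
Velocity heads: v₁²/2g = 3.30²/19.62 = 0.555 m; v₂²/2g = 1.04²/19.62 = 0.055 m.
Total head H = z₁ + ψ₁ + v₁²/2g = 84.63 + 15.60 + 0.555 = 100.78 m.
ψ₂ = H − z₂ − v₂²/2g = 100.78 − 96.63 − 0.055 = 4.10 m.
P₂ = ρgψ₂ = 1000 × 9.81 × 4.10 ≈ 40.2 kPa.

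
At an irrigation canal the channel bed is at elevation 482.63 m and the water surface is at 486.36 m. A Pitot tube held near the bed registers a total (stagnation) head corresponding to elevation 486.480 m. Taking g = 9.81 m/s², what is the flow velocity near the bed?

Near the bed, under hydrostatic conditions, the piezometric head (z + ψ) equals the free-surface elevation, 486.36 m.
Velocity head = total − piezometric = 486.480 − 486.36 = 0.120 m.
v = √(2g·h_v) = √(2 × 9.81 × 0.120) = 1.53 m/s.

v ≈ 1.53 m/s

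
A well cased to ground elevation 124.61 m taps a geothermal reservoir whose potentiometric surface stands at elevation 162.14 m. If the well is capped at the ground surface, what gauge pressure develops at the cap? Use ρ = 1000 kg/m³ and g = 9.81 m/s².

Head above the cap: Δh = 162.14 − 124.61 = 37.53 m.
P = ρgΔh = 1000 × 9.81 × 37.53 = 368169 Pa ≈ 368 kPa.

P ≈ 368 kPa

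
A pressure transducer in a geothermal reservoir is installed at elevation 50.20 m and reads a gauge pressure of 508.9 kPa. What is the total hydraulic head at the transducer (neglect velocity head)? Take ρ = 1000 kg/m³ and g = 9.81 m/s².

ψ = P/(ρg) = 508.9×1000 / (1000 × 9.81) = 51.88 m.
h = z + ψ = 50.20 + 51.88 = 102.08 m.

h ≈ 102.08 m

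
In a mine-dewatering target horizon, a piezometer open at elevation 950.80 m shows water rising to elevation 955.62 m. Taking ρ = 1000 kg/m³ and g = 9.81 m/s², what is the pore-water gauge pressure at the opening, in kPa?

Pressure head ψ = h − z = 955.62 − 950.80 = 4.82 m.
P = ρgψ = 1000 × 9.81 × 4.82 = 47284 Pa ≈ 47.3 kPa.

P ≈ 47.3 kPa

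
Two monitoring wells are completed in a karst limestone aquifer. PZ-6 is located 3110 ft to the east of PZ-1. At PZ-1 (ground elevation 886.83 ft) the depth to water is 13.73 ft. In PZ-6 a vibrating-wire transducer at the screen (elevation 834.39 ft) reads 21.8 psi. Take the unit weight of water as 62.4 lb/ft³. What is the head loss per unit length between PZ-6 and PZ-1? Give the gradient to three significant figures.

i ≈ 0.00373 ft/ft

Total head at PZ-1: h = 886.83 − 13.73 = 873.10 ft.
Pressure head at PZ-6: ψ = 144·P/γ = 144 × 21.8 / 62.4 = 50.31 ft.
Total head at PZ-6: h = z + ψ = 834.39 + 50.31 = 884.70 ft.
Head difference: h(PZ-1) − h(PZ-6) = 873.10 − 884.70 = -11.60 ft.
Hydraulic gradient: i = |Δh| / L = 11.60 / 3110 = 0.00373.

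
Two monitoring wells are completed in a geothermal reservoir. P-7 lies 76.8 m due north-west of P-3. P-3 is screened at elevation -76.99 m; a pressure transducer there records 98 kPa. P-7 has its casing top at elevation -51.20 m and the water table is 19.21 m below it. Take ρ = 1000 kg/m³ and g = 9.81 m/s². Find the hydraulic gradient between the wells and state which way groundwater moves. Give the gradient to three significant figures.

Pressure head at P-3: ψ = P/(ρg) = 98×1000 / (1000 × 9.81) = 9.99 m.
Total head at P-3: h = z + ψ = -76.99 + 9.99 = -67.00 m.
Total head at P-7: h = -51.20 − 19.21 = -70.41 m.
Head difference: h(P-3) − h(P-7) = -67.00 − (-70.41) = 3.41 m.
Hydraulic gradient: i = |Δh| / L = 3.41 / 76.8 = 0.0444.
Flow is from higher to lower head: from P-3 toward P-7, i.e. toward the north-west.

i ≈ 0.0444; groundwater flows toward the north-west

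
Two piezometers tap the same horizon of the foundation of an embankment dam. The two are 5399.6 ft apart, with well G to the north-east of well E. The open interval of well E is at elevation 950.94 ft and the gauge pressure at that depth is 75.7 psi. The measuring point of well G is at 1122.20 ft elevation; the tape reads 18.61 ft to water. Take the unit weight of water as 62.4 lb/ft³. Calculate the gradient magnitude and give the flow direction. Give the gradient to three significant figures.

i ≈ 0.00408; groundwater flows toward the north-east

Pressure head at well E: ψ = 144·P/γ = 144 × 75.7 / 62.4 = 174.69 ft.
Total head at well E: h = z + ψ = 950.94 + 174.69 = 1125.63 ft.
Total head at well G: h = 1122.20 − 18.61 = 1103.59 ft.
Head difference: h(well E) − h(well G) = 1125.63 − 1103.59 = 22.04 ft.
Hydraulic gradient: i = |Δh| / L = 22.04 / 5399.6 = 0.00408.
Flow is from higher to lower head: from well E toward well G, i.e. toward the north-east.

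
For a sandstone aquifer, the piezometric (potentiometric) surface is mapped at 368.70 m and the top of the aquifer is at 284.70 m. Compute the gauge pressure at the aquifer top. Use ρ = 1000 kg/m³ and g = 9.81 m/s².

Pressure head at the aquifer top: ψ = h − z = 368.70 − 284.70 = 84.00 m.
P = ρgψ = 1000 × 9.81 × 84.00 = 824040 Pa ≈ 824 kPa.

P ≈ 824 kPa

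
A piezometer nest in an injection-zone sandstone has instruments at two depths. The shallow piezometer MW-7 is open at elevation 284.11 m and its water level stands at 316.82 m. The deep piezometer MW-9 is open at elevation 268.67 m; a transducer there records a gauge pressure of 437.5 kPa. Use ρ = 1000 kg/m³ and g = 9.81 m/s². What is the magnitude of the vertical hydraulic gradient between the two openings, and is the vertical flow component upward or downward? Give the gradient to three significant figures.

|i_v| ≈ 0.230; vertical flow is downward

Total head at MW-7: h = 316.82 m (water level in the standpipe).
Pressure head at MW-9: ψ = P/(ρg) = 437.5×1000 / (1000 × 9.81) = 44.60 m.
Total head at MW-9: h = z + ψ = 268.67 + 44.60 = 313.27 m.
Δh = h(MW-7) − h(MW-9) = 316.82 − 313.27 = 3.55 m.
Vertical separation Δz = 284.11 − 268.67 = 15.44 m.
|i_v| = |Δh| / Δz = 3.55 / 15.44 = 0.230.
Head is higher in the shallow piezometer, so vertical flow is downward (recharge condition).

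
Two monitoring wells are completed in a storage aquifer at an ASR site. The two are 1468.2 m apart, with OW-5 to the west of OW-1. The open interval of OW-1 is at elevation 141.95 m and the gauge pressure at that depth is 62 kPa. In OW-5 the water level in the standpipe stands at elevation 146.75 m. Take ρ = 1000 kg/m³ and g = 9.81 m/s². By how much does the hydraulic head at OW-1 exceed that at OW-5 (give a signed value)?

Δh ≈ 1.52 m

Pressure head at OW-1: ψ = P/(ρg) = 62×1000 / (1000 × 9.81) = 6.32 m.
Total head at OW-1: h = z + ψ = 141.95 + 6.32 = 148.27 m.
Total head at OW-5: h = 146.75 m (water level in the piezometer is the total head).
Head difference: h(OW-1) − h(OW-5) = 148.27 − 146.75 = 1.52 m.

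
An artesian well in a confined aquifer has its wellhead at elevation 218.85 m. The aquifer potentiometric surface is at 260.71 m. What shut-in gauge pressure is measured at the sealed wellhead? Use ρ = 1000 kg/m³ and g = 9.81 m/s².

Head above the cap: Δh = 260.71 − 218.85 = 41.86 m.
P = ρgΔh = 1000 × 9.81 × 41.86 = 410647 Pa ≈ 411 kPa.

P ≈ 411 kPa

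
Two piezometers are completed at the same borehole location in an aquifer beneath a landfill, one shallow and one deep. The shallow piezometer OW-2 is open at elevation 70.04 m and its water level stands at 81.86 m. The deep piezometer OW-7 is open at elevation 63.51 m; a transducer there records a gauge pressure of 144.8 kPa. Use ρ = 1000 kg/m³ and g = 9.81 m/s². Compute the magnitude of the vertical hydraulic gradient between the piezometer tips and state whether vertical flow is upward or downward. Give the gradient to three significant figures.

Total head at OW-2: h = 81.86 m (water level in the standpipe).
Pressure head at OW-7: ψ = P/(ρg) = 144.8×1000 / (1000 × 9.81) = 14.76 m.
Total head at OW-7: h = z + ψ = 63.51 + 14.76 = 78.27 m.
Δh = h(OW-2) − h(OW-7) = 81.86 − 78.27 = 3.59 m.
Vertical separation Δz = 70.04 − 63.51 = 6.53 m.
|i_v| = |Δh| / Δz = 3.59 / 6.53 = 0.550.
Head is higher in the shallow piezometer, so vertical flow is downward (recharge condition).

|i_v| ≈ 0.550; vertical flow is downward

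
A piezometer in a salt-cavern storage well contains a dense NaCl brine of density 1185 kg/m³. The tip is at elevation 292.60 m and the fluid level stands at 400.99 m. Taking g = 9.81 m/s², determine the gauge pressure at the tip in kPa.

P ≈ 1260 kPa

Pressure head ψ = h − z = 400.99 − 292.60 = 108.39 m.
P = ρgψ = 1185 × 9.81 × 108.39 = 1260017 Pa ≈ 1260 kPa.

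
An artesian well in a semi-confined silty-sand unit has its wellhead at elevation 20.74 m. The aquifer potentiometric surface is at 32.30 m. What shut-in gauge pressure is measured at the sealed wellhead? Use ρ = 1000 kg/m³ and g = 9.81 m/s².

Head above the cap: Δh = 32.30 − 20.74 = 11.56 m.
P = ρgΔh = 1000 × 9.81 × 11.56 = 113404 Pa ≈ 113 kPa.

P ≈ 113 kPa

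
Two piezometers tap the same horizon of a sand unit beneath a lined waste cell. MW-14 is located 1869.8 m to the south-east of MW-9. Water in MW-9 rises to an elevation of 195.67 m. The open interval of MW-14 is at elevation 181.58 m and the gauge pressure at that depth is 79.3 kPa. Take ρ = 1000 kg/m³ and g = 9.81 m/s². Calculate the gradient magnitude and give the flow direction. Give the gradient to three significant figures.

Total head at MW-9: h = 195.67 m (water level in the piezometer is the total head).
Pressure head at MW-14: ψ = P/(ρg) = 79.3×1000 / (1000 × 9.81) = 8.08 m.
Total head at MW-14: h = z + ψ = 181.58 + 8.08 = 189.66 m.
Head difference: h(MW-9) − h(MW-14) = 195.67 − 189.66 = 6.01 m.
Hydraulic gradient: i = |Δh| / L = 6.01 / 1869.8 = 0.00321.
Flow is from higher to lower head: from MW-9 toward MW-14, i.e. toward the south-east.

i ≈ 0.00321; groundwater flows toward the south-east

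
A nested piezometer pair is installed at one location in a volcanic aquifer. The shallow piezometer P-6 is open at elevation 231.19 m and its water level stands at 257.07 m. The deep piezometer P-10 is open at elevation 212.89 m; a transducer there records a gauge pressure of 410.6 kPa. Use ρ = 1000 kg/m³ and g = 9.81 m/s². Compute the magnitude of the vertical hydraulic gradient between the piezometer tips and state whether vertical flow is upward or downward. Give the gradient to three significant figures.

|i_v| ≈ 0.127; vertical flow is downward

Total head at P-6: h = 257.07 m (water level in the standpipe).
Pressure head at P-10: ψ = P/(ρg) = 410.6×1000 / (1000 × 9.81) = 41.86 m.
Total head at P-10: h = z + ψ = 212.89 + 41.86 = 254.75 m.
Δh = h(P-6) − h(P-10) = 257.07 − 254.75 = 2.32 m.
Vertical separation Δz = 231.19 − 212.89 = 18.30 m.
|i_v| = |Δh| / Δz = 2.32 / 18.30 = 0.127.
Head is higher in the shallow piezometer, so vertical flow is downward (recharge condition).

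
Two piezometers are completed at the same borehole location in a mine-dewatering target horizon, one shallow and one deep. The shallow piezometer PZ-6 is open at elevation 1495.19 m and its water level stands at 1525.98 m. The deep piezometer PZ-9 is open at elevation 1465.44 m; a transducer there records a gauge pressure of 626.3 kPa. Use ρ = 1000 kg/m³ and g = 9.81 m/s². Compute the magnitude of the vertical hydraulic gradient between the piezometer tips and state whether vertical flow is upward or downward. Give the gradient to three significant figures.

|i_v| ≈ 0.111; vertical flow is upward

Total head at PZ-6: h = 1525.98 m (water level in the standpipe).
Pressure head at PZ-9: ψ = P/(ρg) = 626.3×1000 / (1000 × 9.81) = 63.84 m.
Total head at PZ-9: h = z + ψ = 1465.44 + 63.84 = 1529.28 m.
Δh = h(PZ-6) − h(PZ-9) = 1525.98 − 1529.28 = -3.30 m.
Vertical separation Δz = 1495.19 − 1465.44 = 29.75 m.
|i_v| = |Δh| / Δz = 3.30 / 29.75 = 0.111.
Head is higher in the deep piezometer, so vertical flow is upward (discharge condition).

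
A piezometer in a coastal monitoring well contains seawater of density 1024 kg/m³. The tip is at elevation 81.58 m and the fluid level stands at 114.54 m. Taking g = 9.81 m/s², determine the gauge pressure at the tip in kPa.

Pressure head ψ = h − z = 114.54 − 81.58 = 32.96 m.
P = ρgψ = 1024 × 9.81 × 32.96 = 331098 Pa ≈ 331 kPa.

P ≈ 331 kPa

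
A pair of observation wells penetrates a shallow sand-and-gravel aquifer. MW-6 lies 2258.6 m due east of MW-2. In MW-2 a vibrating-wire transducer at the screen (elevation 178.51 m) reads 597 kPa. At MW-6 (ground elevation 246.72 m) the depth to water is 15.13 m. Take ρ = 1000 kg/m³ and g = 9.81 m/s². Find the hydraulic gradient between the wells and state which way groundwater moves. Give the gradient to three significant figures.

i ≈ 0.00344; groundwater flows toward the east

Pressure head at MW-2: ψ = P/(ρg) = 597×1000 / (1000 × 9.81) = 60.86 m.
Total head at MW-2: h = z + ψ = 178.51 + 60.86 = 239.37 m.
Total head at MW-6: h = 246.72 − 15.13 = 231.59 m.
Head difference: h(MW-2) − h(MW-6) = 239.37 − 231.59 = 7.78 m.
Hydraulic gradient: i = |Δh| / L = 7.78 / 2258.6 = 0.00344.
Flow is from higher to lower head: from MW-2 toward MW-6, i.e. toward the east.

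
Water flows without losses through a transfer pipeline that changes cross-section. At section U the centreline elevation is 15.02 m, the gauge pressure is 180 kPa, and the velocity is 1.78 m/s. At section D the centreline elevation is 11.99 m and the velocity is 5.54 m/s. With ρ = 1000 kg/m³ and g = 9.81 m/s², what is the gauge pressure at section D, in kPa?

Pressure head at U: ψ₁ = P₁/(ρg) = 180×1000 / (1000 × 9.81) = 18.35 m.
Velocity heads: v₁²/2g = 1.78²/19.62 = 0.161 m; v₂²/2g = 5.54²/19.62 = 1.564 m.
Total head H = z₁ + ψ₁ + v₁²/2g = 15.02 + 18.35 + 0.161 = 33.53 m.
ψ₂ = H − z₂ − v₂²/2g = 33.53 − 11.99 − 1.564 = 19.98 m.
P₂ = ρgψ₂ = 1000 × 9.81 × 19.98 ≈ 196 kPa.

P₂ ≈ 196 kPa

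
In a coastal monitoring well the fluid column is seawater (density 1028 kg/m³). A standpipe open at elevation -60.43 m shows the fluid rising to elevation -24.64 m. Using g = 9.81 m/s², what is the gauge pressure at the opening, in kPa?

P ≈ 361 kPa

Pressure head ψ = h − z = -24.64 − (-60.43) = 35.79 m.
P = ρgψ = 1028 × 9.81 × 35.79 = 360931 Pa ≈ 361 kPa.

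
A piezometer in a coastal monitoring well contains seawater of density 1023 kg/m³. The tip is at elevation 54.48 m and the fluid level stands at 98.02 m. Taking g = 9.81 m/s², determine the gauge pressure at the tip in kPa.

Pressure head ψ = h − z = 98.02 − 54.48 = 43.54 m.
P = ρgψ = 1023 × 9.81 × 43.54 = 436951 Pa ≈ 437 kPa.

P ≈ 437 kPa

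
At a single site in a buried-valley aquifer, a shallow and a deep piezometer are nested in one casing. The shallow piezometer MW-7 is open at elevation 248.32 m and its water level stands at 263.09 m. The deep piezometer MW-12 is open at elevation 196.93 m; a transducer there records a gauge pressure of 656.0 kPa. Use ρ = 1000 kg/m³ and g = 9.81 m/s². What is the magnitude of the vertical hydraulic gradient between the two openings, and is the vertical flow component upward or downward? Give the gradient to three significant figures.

Total head at MW-7: h = 263.09 m (water level in the standpipe).
Pressure head at MW-12: ψ = P/(ρg) = 656.0×1000 / (1000 × 9.81) = 66.87 m.
Total head at MW-12: h = z + ψ = 196.93 + 66.87 = 263.80 m.
Δh = h(MW-7) − h(MW-12) = 263.09 − 263.80 = -0.71 m.
Vertical separation Δz = 248.32 − 196.93 = 51.39 m.
|i_v| = |Δh| / Δz = 0.71 / 51.39 = 0.0138.
Head is higher in the deep piezometer, so vertical flow is upward (discharge condition).

|i_v| ≈ 0.0138; vertical flow is upward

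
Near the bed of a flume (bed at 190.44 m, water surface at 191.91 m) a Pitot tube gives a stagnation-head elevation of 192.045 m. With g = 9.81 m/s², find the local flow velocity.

Near the bed, under hydrostatic conditions, the piezometric head (z + ψ) equals the free-surface elevation, 191.91 m.
Velocity head = total − piezometric = 192.045 − 191.91 = 0.135 m.
v = √(2g·h_v) = √(2 × 9.81 × 0.135) = 1.63 m/s.

v ≈ 1.63 m/s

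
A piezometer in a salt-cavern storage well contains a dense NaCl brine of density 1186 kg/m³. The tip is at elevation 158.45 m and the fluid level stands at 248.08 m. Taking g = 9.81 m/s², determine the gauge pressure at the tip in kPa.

P ≈ 1040 kPa

Pressure head ψ = h − z = 248.08 − 158.45 = 89.63 m.
P = ρgψ = 1186 × 9.81 × 89.63 = 1042815 Pa ≈ 1040 kPa.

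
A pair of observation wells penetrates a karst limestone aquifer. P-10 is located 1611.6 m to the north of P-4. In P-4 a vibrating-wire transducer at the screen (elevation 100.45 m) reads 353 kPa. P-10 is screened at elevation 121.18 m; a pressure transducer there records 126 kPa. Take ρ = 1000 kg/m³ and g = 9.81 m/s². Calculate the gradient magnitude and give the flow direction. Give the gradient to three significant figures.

Pressure head at P-4: ψ = P/(ρg) = 353×1000 / (1000 × 9.81) = 35.98 m.
Total head at P-4: h = z + ψ = 100.45 + 35.98 = 136.43 m.
Pressure head at P-10: ψ = P/(ρg) = 126×1000 / (1000 × 9.81) = 12.84 m.
Total head at P-10: h = z + ψ = 121.18 + 12.84 = 134.02 m.
Head difference: h(P-4) − h(P-10) = 136.43 − 134.02 = 2.41 m.
Hydraulic gradient: i = |Δh| / L = 2.41 / 1611.6 = 0.00150.
Flow is from higher to lower head: from P-4 toward P-10, i.e. toward the north.

i ≈ 0.00150; groundwater flows toward the north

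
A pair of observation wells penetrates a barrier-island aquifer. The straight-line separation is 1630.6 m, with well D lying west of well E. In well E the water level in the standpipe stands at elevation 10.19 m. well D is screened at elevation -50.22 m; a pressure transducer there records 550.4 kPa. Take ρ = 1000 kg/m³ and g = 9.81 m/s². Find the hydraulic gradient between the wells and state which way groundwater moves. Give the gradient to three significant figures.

i ≈ 0.00264; groundwater flows toward the west

Total head at well E: h = 10.19 m (water level in the piezometer is the total head).
Pressure head at well D: ψ = P/(ρg) = 550.4×1000 / (1000 × 9.81) = 56.11 m.
Total head at well D: h = z + ψ = -50.22 + 56.11 = 5.89 m.
Head difference: h(well E) − h(well D) = 10.19 − 5.89 = 4.30 m.
Hydraulic gradient: i = |Δh| / L = 4.30 / 1630.6 = 0.00264.
Flow is from higher to lower head: from well E toward well D, i.e. toward the west.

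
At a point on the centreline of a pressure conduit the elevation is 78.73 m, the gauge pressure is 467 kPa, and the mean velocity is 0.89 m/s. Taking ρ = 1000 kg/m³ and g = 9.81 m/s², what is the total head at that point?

Pressure head ψ = P/(ρg) = 467×1000 / (1000 × 9.81) = 47.60 m.
Velocity head = v²/(2g) = 0.89² / (2 × 9.81) = 0.040 m.
h = z + ψ + v²/(2g) = 78.73 + 47.60 + 0.040 = 126.37 m.

h ≈ 126.37 m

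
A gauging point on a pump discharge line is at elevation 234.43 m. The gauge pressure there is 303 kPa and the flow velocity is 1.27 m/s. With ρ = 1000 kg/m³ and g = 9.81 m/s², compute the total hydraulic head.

h ≈ 265.40 m

Pressure head ψ = P/(ρg) = 303×1000 / (1000 × 9.81) = 30.89 m.
Velocity head = v²/(2g) = 1.27² / (2 × 9.81) = 0.082 m.
h = z + ψ + v²/(2g) = 234.43 + 30.89 + 0.082 = 265.40 m.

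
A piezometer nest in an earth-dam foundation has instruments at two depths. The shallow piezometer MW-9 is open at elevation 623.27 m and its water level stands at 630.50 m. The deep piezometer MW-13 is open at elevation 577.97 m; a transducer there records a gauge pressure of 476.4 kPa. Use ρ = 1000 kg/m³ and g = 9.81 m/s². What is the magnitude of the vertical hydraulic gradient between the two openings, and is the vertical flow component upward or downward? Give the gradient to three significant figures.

|i_v| ≈ 0.0876; vertical flow is downward

Total head at MW-9: h = 630.50 m (water level in the standpipe).
Pressure head at MW-13: ψ = P/(ρg) = 476.4×1000 / (1000 × 9.81) = 48.56 m.
Total head at MW-13: h = z + ψ = 577.97 + 48.56 = 626.53 m.
Δh = h(MW-9) − h(MW-13) = 630.50 − 626.53 = 3.97 m.
Vertical separation Δz = 623.27 − 577.97 = 45.30 m.
|i_v| = |Δh| / Δz = 3.97 / 45.30 = 0.0876.
Head is higher in the shallow piezometer, so vertical flow is downward (recharge condition).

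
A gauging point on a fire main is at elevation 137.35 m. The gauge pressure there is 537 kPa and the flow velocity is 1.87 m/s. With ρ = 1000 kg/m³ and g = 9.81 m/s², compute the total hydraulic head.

h ≈ 192.27 m

Pressure head ψ = P/(ρg) = 537×1000 / (1000 × 9.81) = 54.74 m.
Velocity head = v²/(2g) = 1.87² / (2 × 9.81) = 0.178 m.
h = z + ψ + v²/(2g) = 137.35 + 54.74 + 0.178 = 192.27 m.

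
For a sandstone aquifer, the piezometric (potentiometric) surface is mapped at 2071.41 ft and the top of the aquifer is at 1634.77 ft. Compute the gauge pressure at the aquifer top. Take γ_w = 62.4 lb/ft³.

P ≈ 189 psi

Pressure head at the aquifer top: ψ = h − z = 2071.41 − 1634.77 = 436.64 ft.
P = γψ/144 = 62.4 × 436.64 / 144 = 189 psi.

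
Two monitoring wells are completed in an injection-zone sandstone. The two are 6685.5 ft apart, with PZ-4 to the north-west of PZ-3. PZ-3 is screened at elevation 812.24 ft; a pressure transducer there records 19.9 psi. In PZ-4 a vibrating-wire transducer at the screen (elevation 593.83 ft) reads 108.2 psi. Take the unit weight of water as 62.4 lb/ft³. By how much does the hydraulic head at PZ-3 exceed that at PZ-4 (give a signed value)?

Pressure head at PZ-3: ψ = 144·P/γ = 144 × 19.9 / 62.4 = 45.92 ft.
Total head at PZ-3: h = z + ψ = 812.24 + 45.92 = 858.16 ft.
Pressure head at PZ-4: ψ = 144·P/γ = 144 × 108.2 / 62.4 = 249.69 ft.
Total head at PZ-4: h = z + ψ = 593.83 + 249.69 = 843.52 ft.
Head difference: h(PZ-3) − h(PZ-4) = 858.16 − 843.52 = 14.64 ft.

Δh ≈ 14.64 ft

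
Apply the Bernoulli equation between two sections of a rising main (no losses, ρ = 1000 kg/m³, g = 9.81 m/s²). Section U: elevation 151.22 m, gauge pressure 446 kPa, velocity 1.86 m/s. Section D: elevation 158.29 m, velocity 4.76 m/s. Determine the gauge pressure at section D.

Pressure head at U: ψ₁ = P₁/(ρg) = 446×1000 / (1000 × 9.81) = 45.46 m.
Velocity heads: v₁²/2g = 1.86²/19.62 = 0.176 m; v₂²/2g = 4.76²/19.62 = 1.155 m.
Total head H = z₁ + ψ₁ + v₁²/2g = 151.22 + 45.46 + 0.176 = 196.86 m.
ψ₂ = H − z₂ − v₂²/2g = 196.86 − 158.29 − 1.155 = 37.42 m.
P₂ = ρgψ₂ = 1000 × 9.81 × 37.42 ≈ 367 kPa.

P₂ ≈ 367 kPa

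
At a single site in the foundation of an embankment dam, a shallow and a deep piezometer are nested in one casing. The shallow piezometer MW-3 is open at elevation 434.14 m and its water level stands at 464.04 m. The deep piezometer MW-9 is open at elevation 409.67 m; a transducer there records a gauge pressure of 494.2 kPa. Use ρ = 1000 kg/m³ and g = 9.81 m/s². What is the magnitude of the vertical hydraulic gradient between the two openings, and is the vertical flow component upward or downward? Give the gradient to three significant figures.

|i_v| ≈ 0.163; vertical flow is downward

Total head at MW-3: h = 464.04 m (water level in the standpipe).
Pressure head at MW-9: ψ = P/(ρg) = 494.2×1000 / (1000 × 9.81) = 50.38 m.
Total head at MW-9: h = z + ψ = 409.67 + 50.38 = 460.05 m.
Δh = h(MW-3) − h(MW-9) = 464.04 − 460.05 = 3.99 m.
Vertical separation Δz = 434.14 − 409.67 = 24.47 m.
|i_v| = |Δh| / Δz = 3.99 / 24.47 = 0.163.
Head is higher in the shallow piezometer, so vertical flow is downward (recharge condition).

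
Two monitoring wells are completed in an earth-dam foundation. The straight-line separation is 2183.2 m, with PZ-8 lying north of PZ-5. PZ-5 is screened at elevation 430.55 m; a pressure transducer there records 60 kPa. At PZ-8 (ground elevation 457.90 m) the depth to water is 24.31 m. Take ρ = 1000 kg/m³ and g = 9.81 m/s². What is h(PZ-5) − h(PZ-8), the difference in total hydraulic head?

Δh ≈ 3.08 m

Pressure head at PZ-5: ψ = P/(ρg) = 60×1000 / (1000 × 9.81) = 6.12 m.
Total head at PZ-5: h = z + ψ = 430.55 + 6.12 = 436.67 m.
Total head at PZ-8: h = 457.90 − 24.31 = 433.59 m.
Head difference: h(PZ-5) − h(PZ-8) = 436.67 − 433.59 = 3.08 m.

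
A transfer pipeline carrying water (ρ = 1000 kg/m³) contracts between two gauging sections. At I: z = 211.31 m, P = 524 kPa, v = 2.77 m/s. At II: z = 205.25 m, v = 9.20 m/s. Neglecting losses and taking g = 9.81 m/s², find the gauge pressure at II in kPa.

P₂ ≈ 545 kPa

Pressure head at I: ψ₁ = P₁/(ρg) = 524×1000 / (1000 × 9.81) = 53.41 m.
Velocity heads: v₁²/2g = 2.77²/19.62 = 0.391 m; v₂²/2g = 9.20²/19.62 = 4.314 m.
Total head H = z₁ + ψ₁ + v₁²/2g = 211.31 + 53.41 + 0.391 = 265.11 m.
ψ₂ = H − z₂ − v₂²/2g = 265.11 − 205.25 − 4.314 = 55.55 m.
P₂ = ρgψ₂ = 1000 × 9.81 × 55.55 ≈ 545 kPa.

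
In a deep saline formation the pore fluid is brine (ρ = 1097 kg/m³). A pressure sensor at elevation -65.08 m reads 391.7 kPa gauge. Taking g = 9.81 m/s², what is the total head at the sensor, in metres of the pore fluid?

ψ = P/(ρg) = 391.7×1000 / (1097 × 9.81) = 36.40 m.
h = z + ψ = -65.08 + 36.40 = -28.68 m.

h ≈ -28.68 m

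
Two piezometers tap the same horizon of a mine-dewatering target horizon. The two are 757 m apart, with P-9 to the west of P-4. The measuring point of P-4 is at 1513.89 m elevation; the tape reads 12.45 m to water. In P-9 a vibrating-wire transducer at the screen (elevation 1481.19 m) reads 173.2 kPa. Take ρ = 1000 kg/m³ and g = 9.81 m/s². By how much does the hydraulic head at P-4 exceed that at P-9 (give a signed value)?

Total head at P-4: h = 1513.89 − 12.45 = 1501.44 m.
Pressure head at P-9: ψ = P/(ρg) = 173.2×1000 / (1000 × 9.81) = 17.66 m.
Total head at P-9: h = z + ψ = 1481.19 + 17.66 = 1498.85 m.
Head difference: h(P-4) − h(P-9) = 1501.44 − 1498.85 = 2.59 m.

Δh ≈ 2.59 m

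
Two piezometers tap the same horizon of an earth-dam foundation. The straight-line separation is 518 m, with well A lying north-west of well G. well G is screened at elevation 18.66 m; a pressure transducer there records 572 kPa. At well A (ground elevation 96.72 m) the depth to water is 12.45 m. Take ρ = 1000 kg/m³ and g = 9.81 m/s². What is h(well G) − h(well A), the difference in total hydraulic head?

Δh ≈ -7.30 m

Pressure head at well G: ψ = P/(ρg) = 572×1000 / (1000 × 9.81) = 58.31 m.
Total head at well G: h = z + ψ = 18.66 + 58.31 = 76.97 m.
Total head at well A: h = 96.72 − 12.45 = 84.27 m.
Head difference: h(well G) − h(well A) = 76.97 − 84.27 = -7.30 m.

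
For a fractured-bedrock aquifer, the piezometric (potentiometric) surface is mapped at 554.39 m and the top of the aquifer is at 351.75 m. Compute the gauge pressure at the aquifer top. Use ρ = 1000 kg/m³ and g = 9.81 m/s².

P ≈ 1990 kPa

Pressure head at the aquifer top: ψ = h − z = 554.39 − 351.75 = 202.64 m.
P = ρgψ = 1000 × 9.81 × 202.64 = 1987898 Pa ≈ 1990 kPa.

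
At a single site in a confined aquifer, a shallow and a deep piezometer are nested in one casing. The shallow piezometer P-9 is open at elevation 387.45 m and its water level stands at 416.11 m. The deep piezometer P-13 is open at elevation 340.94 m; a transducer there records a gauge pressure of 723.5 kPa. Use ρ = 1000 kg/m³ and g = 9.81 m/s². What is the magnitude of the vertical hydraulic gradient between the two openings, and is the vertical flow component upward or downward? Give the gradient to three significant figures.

|i_v| ≈ 0.0305; vertical flow is downward

Total head at P-9: h = 416.11 m (water level in the standpipe).
Pressure head at P-13: ψ = P/(ρg) = 723.5×1000 / (1000 × 9.81) = 73.75 m.
Total head at P-13: h = z + ψ = 340.94 + 73.75 = 414.69 m.
Δh = h(P-9) − h(P-13) = 416.11 − 414.69 = 1.42 m.
Vertical separation Δz = 387.45 − 340.94 = 46.51 m.
|i_v| = |Δh| / Δz = 1.42 / 46.51 = 0.0305.
Head is higher in the shallow piezometer, so vertical flow is downward (recharge condition).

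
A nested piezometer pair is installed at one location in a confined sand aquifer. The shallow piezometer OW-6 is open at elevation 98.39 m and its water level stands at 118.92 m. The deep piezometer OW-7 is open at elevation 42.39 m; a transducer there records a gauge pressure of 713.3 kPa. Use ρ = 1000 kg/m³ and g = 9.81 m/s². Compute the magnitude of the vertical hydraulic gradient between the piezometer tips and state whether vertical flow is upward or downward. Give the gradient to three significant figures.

|i_v| ≈ 0.0682; vertical flow is downward

Total head at OW-6: h = 118.92 m (water level in the standpipe).
Pressure head at OW-7: ψ = P/(ρg) = 713.3×1000 / (1000 × 9.81) = 72.71 m.
Total head at OW-7: h = z + ψ = 42.39 + 72.71 = 115.10 m.
Δh = h(OW-6) − h(OW-7) = 118.92 − 115.10 = 3.82 m.
Vertical separation Δz = 98.39 − 42.39 = 56.00 m.
|i_v| = |Δh| / Δz = 3.82 / 56.00 = 0.0682.
Head is higher in the shallow piezometer, so vertical flow is downward (recharge condition).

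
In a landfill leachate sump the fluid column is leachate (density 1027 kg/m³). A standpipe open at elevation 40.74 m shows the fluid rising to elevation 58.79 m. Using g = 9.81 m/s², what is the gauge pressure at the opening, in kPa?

Pressure head ψ = h − z = 58.79 − 40.74 = 18.05 m.
P = ρgψ = 1027 × 9.81 × 18.05 = 181851 Pa ≈ 182 kPa.

P ≈ 182 kPa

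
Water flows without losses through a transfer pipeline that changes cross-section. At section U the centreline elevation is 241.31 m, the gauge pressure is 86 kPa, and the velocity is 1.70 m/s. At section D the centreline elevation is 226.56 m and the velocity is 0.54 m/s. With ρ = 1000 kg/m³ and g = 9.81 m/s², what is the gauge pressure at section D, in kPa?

Pressure head at U: ψ₁ = P₁/(ρg) = 86×1000 / (1000 × 9.81) = 8.77 m.
Velocity heads: v₁²/2g = 1.70²/19.62 = 0.147 m; v₂²/2g = 0.54²/19.62 = 0.015 m.
Total head H = z₁ + ψ₁ + v₁²/2g = 241.31 + 8.77 + 0.147 = 250.23 m.
ψ₂ = H − z₂ − v₂²/2g = 250.23 − 226.56 − 0.015 = 23.65 m.
P₂ = ρgψ₂ = 1000 × 9.81 × 23.65 ≈ 232 kPa.

P₂ ≈ 232 kPa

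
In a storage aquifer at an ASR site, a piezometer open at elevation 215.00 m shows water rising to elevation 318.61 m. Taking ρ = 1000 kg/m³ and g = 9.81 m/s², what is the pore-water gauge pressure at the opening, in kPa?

P ≈ 1020 kPa

Pressure head ψ = h − z = 318.61 − 215.00 = 103.61 m.
P = ρgψ = 1000 × 9.81 × 103.61 = 1016414 Pa ≈ 1020 kPa.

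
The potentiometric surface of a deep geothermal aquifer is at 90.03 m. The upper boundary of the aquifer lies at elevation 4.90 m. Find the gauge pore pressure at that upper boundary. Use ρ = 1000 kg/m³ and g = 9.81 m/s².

Pressure head at the aquifer top: ψ = h − z = 90.03 − 4.90 = 85.13 m.
P = ρgψ = 1000 × 9.81 × 85.13 = 835125 Pa ≈ 835 kPa.

P ≈ 835 kPa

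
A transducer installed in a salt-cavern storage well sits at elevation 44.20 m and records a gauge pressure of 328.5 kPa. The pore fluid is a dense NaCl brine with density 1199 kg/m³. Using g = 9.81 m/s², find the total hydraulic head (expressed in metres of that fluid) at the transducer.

h ≈ 72.13 m

ψ = P/(ρg) = 328.5×1000 / (1199 × 9.81) = 27.93 m.
h = z + ψ = 44.20 + 27.93 = 72.13 m.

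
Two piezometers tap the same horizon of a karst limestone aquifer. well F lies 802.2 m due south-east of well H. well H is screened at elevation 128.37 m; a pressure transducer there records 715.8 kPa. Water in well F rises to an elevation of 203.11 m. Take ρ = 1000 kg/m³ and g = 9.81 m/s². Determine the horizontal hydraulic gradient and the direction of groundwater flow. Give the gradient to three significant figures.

Pressure head at well H: ψ = P/(ρg) = 715.8×1000 / (1000 × 9.81) = 72.97 m.
Total head at well H: h = z + ψ = 128.37 + 72.97 = 201.34 m.
Total head at well F: h = 203.11 m (water level in the piezometer is the total head).
Head difference: h(well H) − h(well F) = 201.34 − 203.11 = -1.77 m.
Hydraulic gradient: i = |Δh| / L = 1.77 / 802.2 = 0.00221.
Flow is from higher to lower head: from well F toward well H, i.e. toward the north-west.

i ≈ 0.00221; groundwater flows toward the north-west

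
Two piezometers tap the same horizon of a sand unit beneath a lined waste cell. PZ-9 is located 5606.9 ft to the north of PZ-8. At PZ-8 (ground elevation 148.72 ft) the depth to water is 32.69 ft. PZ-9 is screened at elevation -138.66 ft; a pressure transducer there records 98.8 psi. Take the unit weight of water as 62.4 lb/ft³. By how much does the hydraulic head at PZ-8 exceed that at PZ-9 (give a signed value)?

Total head at PZ-8: h = 148.72 − 32.69 = 116.03 ft.
Pressure head at PZ-9: ψ = 144·P/γ = 144 × 98.8 / 62.4 = 228.00 ft.
Total head at PZ-9: h = z + ψ = -138.66 + 228.00 = 89.34 ft.
Head difference: h(PZ-8) − h(PZ-9) = 116.03 − 89.34 = 26.69 ft.

Δh ≈ 26.69 ft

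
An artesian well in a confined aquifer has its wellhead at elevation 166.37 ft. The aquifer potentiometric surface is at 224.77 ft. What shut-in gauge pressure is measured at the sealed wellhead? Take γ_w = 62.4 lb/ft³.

P ≈ 25.3 psi

Head above the cap: Δh = 224.77 − 166.37 = 58.40 ft.
P = γΔh/144 = 62.4 × 58.40 / 144 = 25.3 psi.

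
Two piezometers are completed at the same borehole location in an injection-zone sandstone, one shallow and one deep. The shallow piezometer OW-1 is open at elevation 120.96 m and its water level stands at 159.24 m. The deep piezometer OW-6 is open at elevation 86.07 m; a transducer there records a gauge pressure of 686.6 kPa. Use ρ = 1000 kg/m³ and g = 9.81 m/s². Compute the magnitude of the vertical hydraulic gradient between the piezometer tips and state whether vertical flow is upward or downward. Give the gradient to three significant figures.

|i_v| ≈ 0.0911; vertical flow is downward

Total head at OW-1: h = 159.24 m (water level in the standpipe).
Pressure head at OW-6: ψ = P/(ρg) = 686.6×1000 / (1000 × 9.81) = 69.99 m.
Total head at OW-6: h = z + ψ = 86.07 + 69.99 = 156.06 m.
Δh = h(OW-1) − h(OW-6) = 159.24 − 156.06 = 3.18 m.
Vertical separation Δz = 120.96 − 86.07 = 34.89 m.
|i_v| = |Δh| / Δz = 3.18 / 34.89 = 0.0911.
Head is higher in the shallow piezometer, so vertical flow is downward (recharge condition).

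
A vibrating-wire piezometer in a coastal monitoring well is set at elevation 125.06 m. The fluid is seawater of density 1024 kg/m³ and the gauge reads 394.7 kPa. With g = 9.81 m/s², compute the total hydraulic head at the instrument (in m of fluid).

h ≈ 164.35 m

ψ = P/(ρg) = 394.7×1000 / (1024 × 9.81) = 39.29 m.
h = z + ψ = 125.06 + 39.29 = 164.35 m.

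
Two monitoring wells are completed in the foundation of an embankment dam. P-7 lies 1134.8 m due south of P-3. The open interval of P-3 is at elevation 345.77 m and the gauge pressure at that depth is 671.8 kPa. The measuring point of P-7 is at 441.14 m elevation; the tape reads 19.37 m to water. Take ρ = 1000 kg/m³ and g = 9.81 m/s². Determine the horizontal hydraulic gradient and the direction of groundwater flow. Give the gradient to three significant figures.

Pressure head at P-3: ψ = P/(ρg) = 671.8×1000 / (1000 × 9.81) = 68.48 m.
Total head at P-3: h = z + ψ = 345.77 + 68.48 = 414.25 m.
Total head at P-7: h = 441.14 − 19.37 = 421.77 m.
Head difference: h(P-3) − h(P-7) = 414.25 − 421.77 = -7.52 m.
Hydraulic gradient: i = |Δh| / L = 7.52 / 1134.8 = 0.00663.
Flow is from higher to lower head: from P-7 toward P-3, i.e. toward the north.

i ≈ 0.00663; groundwater flows toward the north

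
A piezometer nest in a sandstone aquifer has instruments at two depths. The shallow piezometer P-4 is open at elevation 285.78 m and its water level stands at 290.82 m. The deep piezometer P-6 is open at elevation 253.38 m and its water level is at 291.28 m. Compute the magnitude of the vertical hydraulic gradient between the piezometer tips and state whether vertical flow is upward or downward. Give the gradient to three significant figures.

Total head at P-4: h = 290.82 m (water level in the standpipe).
Total head at P-6: h = 291.28 m.
Δh = h(P-4) − h(P-6) = 290.82 − 291.28 = -0.46 m.
Vertical separation Δz = 285.78 − 253.38 = 32.40 m.
|i_v| = |Δh| / Δz = 0.46 / 32.40 = 0.0142.
Head is higher in the deep piezometer, so vertical flow is upward (discharge condition).

|i_v| ≈ 0.0142; vertical flow is upward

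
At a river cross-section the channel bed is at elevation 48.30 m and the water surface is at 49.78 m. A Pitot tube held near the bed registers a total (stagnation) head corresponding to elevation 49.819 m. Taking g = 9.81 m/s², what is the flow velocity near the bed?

Near the bed, under hydrostatic conditions, the piezometric head (z + ψ) equals the free-surface elevation, 49.78 m.
Velocity head = total − piezometric = 49.819 − 49.78 = 0.039 m.
v = √(2g·h_v) = √(2 × 9.81 × 0.039) = 0.875 m/s.

v ≈ 0.875 m/s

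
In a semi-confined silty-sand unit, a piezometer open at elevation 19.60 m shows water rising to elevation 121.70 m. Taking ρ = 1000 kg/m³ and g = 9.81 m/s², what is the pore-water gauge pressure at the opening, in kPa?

P ≈ 1000 kPa

Pressure head ψ = h − z = 121.70 − 19.60 = 102.10 m.
P = ρgψ = 1000 × 9.81 × 102.10 = 1001601 Pa ≈ 1000 kPa.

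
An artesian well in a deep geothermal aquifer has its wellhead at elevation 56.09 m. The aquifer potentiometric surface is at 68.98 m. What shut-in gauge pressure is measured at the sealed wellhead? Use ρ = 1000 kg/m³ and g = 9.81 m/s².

P ≈ 126 kPa

Head above the cap: Δh = 68.98 − 56.09 = 12.89 m.
P = ρgΔh = 1000 × 9.81 × 12.89 = 126451 Pa ≈ 126 kPa.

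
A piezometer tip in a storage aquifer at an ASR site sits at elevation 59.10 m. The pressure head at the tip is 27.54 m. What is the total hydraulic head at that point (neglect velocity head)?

h = z + ψ = 59.10 + 27.54 = 86.64 m.

h ≈ 86.64 m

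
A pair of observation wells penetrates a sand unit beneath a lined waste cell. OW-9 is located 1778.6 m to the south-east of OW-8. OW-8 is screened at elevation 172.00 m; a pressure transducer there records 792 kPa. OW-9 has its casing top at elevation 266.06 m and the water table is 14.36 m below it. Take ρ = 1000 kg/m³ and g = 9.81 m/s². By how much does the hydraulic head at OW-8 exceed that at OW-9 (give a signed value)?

Pressure head at OW-8: ψ = P/(ρg) = 792×1000 / (1000 × 9.81) = 80.73 m.
Total head at OW-8: h = z + ψ = 172.00 + 80.73 = 252.73 m.
Total head at OW-9: h = 266.06 − 14.36 = 251.70 m.
Head difference: h(OW-8) − h(OW-9) = 252.73 − 251.70 = 1.03 m.

Δh ≈ 1.03 m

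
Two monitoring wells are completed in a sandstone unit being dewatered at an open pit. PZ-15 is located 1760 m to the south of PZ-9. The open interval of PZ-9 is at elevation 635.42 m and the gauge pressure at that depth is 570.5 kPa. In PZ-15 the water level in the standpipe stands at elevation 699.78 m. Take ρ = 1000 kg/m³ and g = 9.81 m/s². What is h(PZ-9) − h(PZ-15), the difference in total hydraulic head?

Δh ≈ -6.21 m

Pressure head at PZ-9: ψ = P/(ρg) = 570.5×1000 / (1000 × 9.81) = 58.15 m.
Total head at PZ-9: h = z + ψ = 635.42 + 58.15 = 693.57 m.
Total head at PZ-15: h = 699.78 m (water level in the piezometer is the total head).
Head difference: h(PZ-9) − h(PZ-15) = 693.57 − 699.78 = -6.21 m.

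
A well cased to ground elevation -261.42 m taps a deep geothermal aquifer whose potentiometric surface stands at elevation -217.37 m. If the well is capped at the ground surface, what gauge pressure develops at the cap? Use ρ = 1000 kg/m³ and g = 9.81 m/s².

Head above the cap: Δh = -217.37 − (-261.42) = 44.05 m.
P = ρgΔh = 1000 × 9.81 × 44.05 = 432130 Pa ≈ 432 kPa.

P ≈ 432 kPa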